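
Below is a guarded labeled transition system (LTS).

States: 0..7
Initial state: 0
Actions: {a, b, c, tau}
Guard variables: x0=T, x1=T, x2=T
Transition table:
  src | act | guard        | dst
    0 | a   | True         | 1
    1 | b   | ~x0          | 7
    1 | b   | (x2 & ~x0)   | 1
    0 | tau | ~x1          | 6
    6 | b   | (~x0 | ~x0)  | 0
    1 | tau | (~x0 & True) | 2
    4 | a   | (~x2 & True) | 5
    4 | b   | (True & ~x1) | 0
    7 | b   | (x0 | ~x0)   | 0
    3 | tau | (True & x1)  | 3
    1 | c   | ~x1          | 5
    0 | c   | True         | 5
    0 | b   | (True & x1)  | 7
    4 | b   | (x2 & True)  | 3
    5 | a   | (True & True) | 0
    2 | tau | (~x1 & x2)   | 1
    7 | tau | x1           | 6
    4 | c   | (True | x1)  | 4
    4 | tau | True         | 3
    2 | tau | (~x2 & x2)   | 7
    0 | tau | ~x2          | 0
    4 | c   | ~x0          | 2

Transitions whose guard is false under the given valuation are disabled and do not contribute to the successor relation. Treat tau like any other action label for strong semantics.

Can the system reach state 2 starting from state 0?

After dropping false guards: 10 live edges.
Layer 0: {0}
Layer 1: {1,5,7}  cumulative {0,1,5,7}
Layer 2: {6}  cumulative {0,1,5,6,7}
R = {0,1,5,6,7}

Answer: UNREACHABLE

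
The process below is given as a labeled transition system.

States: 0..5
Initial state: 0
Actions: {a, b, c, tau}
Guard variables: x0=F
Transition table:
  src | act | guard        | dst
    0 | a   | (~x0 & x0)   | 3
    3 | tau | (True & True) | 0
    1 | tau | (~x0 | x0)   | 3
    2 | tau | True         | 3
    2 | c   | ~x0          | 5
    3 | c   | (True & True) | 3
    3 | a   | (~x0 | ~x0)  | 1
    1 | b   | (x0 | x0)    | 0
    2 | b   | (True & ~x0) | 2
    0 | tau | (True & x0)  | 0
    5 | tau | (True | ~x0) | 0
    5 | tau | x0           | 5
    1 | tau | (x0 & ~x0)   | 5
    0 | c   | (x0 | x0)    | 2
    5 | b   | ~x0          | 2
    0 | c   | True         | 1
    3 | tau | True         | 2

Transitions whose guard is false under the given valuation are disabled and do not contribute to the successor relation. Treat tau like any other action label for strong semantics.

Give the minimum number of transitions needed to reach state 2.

BFS to 2:
  depth 0: {0}
  depth 1: {1}
  depth 2: {3}
  depth 3: {2}
first hit 2 at d=3 via c·tau·tau

Answer: 3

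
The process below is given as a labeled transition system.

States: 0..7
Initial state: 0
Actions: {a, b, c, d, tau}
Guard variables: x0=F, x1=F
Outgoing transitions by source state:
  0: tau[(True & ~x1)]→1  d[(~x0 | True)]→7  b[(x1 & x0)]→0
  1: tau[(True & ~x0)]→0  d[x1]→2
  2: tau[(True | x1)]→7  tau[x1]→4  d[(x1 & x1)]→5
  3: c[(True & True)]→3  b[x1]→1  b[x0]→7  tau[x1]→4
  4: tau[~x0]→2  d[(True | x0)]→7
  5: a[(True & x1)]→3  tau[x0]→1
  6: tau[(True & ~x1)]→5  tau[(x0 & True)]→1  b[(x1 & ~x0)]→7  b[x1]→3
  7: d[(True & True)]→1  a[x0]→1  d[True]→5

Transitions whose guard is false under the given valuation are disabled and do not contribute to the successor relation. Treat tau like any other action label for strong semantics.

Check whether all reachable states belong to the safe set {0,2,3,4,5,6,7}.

Allowed set {0,2,3,4,5,6,7}
R = {0,1,5,7}
  0: safe
  1: ✗ unsafe
  5: safe
  7: safe
witness against invariant: tau → 1

Answer: INVARIANT VIOLATED at state 1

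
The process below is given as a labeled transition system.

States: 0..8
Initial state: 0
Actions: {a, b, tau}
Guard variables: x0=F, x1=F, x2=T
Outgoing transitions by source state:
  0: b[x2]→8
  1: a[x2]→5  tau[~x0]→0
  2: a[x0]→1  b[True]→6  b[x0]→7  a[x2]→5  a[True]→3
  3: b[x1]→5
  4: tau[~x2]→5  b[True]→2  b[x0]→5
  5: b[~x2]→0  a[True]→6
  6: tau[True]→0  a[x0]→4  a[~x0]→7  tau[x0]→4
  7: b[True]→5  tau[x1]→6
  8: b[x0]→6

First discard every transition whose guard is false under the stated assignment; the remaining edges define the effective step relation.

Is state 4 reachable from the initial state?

Answer: UNREACHABLE

Working:
Guard filter leaves 11 enabled edge(s).
L0 = {0}
L1 = {8}  cumulative {0,8}
Reachable = {0,8}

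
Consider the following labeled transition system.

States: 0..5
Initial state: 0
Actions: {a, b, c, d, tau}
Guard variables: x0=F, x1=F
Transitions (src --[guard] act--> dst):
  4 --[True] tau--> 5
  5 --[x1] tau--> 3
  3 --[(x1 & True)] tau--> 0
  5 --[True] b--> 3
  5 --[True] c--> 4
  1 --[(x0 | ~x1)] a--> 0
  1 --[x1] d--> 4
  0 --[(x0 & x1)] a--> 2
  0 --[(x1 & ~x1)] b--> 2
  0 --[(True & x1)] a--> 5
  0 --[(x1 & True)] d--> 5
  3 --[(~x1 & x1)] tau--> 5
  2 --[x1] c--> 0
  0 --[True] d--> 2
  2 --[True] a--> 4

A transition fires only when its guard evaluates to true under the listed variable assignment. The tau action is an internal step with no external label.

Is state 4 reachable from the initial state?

Answer: REACHABLE

Analysis:
After dropping false guards: 6 live edges.
depth 0: {0}
depth 1: {2}  total {0,2}
depth 2: {4}  total {0,2,4}
depth 3: {5}  total {0,2,4,5}
depth 4: {3}  total {0,2,3,4,5}
Reachable = {0,2,3,4,5}
Path to 4: d·a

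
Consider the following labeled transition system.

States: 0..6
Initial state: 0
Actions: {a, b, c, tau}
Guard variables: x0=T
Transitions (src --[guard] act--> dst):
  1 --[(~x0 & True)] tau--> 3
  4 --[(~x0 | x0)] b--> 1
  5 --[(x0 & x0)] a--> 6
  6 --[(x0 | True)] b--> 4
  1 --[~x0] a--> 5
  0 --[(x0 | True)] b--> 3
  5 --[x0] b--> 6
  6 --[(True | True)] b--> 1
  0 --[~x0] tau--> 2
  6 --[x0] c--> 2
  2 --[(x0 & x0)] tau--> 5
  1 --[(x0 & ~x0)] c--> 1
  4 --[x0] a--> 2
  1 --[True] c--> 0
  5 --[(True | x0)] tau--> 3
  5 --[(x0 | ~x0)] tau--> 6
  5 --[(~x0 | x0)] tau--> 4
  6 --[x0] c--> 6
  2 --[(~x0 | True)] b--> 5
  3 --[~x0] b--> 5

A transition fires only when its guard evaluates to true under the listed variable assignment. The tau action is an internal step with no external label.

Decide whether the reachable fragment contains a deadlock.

Reachable = {0,3}
  0: b→3  [deg 1]
  3: ∅  [STUCK]
witness 3: b

Answer: DEADLOCK at state 3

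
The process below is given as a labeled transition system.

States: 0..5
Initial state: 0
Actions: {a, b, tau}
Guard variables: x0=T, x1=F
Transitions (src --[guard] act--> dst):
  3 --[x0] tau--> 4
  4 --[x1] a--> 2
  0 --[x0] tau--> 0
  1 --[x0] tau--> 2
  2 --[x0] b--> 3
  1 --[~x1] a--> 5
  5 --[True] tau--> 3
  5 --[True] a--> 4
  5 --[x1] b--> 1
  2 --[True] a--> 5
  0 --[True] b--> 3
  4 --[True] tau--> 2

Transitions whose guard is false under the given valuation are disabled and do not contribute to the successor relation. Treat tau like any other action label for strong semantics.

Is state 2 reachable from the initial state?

Answer: REACHABLE

Trace:
After dropping false guards: 10 live edges.
depth 0: {0}
depth 1: {3}  total {0,3}
depth 2: {4}  total {0,3,4}
depth 3: {2}  total {0,2,3,4}
depth 4: {5}  total {0,2,3,4,5}
R = {0,2,3,4,5}
trace reaching 2: b·tau·tau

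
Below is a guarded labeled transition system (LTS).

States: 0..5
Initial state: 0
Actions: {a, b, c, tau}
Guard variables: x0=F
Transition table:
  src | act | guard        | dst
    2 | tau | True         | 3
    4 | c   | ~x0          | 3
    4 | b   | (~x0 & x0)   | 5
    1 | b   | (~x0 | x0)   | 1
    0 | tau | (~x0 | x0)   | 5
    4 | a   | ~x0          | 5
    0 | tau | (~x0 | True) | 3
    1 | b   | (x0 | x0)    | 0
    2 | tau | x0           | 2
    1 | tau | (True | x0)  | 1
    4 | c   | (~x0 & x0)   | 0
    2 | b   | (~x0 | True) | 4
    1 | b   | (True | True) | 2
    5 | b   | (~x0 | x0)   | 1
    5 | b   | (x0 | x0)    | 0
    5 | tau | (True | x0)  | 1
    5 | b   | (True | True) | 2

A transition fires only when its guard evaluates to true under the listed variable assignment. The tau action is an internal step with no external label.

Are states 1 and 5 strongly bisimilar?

Compute ~ classes (split until stable):
  round 0: {{0,1,2,3,4,5}}
  round 1: {{0},{1,2,5},{3},{4}}
  round 2: {{0},{1,5},{2},{3},{4}}
Fixed point at round 3; 5 class(es).
class of 1: {1,5}; class of 5: {1,5}

Answer: BISIMILAR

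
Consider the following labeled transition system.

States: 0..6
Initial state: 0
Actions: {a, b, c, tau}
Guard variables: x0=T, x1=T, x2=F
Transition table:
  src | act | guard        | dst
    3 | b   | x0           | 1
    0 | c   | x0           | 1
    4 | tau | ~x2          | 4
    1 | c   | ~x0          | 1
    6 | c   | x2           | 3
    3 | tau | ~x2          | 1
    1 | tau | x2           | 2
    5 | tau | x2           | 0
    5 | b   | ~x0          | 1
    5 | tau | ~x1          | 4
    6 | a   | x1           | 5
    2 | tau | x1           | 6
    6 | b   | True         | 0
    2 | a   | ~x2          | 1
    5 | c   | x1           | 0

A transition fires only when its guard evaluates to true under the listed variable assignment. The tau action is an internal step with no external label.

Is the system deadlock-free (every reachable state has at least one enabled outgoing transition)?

R = {0,1}
  0: c→1  [deg 1]
  1: ∅  [deadlock]
Path to 1: c

Answer: DEADLOCK at state 1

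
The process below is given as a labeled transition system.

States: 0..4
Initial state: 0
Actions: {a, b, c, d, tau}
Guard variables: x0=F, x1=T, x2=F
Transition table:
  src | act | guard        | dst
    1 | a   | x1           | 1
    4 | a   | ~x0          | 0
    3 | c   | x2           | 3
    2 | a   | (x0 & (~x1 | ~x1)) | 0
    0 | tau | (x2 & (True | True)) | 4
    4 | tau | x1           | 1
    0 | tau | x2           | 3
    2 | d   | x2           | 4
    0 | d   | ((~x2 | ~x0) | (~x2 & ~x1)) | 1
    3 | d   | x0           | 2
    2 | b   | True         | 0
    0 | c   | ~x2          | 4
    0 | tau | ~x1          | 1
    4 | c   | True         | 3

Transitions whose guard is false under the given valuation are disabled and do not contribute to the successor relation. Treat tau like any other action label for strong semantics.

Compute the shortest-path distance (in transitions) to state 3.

Answer: 2

Trace:
BFS to 3:
  depth 0: {0}
  depth 1: {1,4}
  depth 2: {3}
3 enters at depth 2; path c·c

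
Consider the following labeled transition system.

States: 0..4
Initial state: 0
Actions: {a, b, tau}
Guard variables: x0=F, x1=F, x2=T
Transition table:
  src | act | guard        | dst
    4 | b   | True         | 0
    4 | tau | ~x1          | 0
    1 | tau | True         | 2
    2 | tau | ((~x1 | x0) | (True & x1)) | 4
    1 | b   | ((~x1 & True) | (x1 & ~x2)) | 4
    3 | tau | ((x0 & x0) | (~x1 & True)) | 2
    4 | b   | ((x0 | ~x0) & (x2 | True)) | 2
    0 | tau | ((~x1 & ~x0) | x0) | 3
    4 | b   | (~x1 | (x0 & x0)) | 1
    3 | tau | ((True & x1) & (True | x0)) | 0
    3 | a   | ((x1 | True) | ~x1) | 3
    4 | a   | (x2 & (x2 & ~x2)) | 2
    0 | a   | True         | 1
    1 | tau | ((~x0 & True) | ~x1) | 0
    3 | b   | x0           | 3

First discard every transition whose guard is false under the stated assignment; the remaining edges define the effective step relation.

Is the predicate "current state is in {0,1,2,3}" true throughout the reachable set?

Inv-set: {0,1,2,3}
Reach set: {0,1,2,3,4}
  0: ok
  1: ok
  2: ok
  3: ok
  4: ✗ unsafe
counterexample path to 4: a·b

Answer: INVARIANT VIOLATED at state 4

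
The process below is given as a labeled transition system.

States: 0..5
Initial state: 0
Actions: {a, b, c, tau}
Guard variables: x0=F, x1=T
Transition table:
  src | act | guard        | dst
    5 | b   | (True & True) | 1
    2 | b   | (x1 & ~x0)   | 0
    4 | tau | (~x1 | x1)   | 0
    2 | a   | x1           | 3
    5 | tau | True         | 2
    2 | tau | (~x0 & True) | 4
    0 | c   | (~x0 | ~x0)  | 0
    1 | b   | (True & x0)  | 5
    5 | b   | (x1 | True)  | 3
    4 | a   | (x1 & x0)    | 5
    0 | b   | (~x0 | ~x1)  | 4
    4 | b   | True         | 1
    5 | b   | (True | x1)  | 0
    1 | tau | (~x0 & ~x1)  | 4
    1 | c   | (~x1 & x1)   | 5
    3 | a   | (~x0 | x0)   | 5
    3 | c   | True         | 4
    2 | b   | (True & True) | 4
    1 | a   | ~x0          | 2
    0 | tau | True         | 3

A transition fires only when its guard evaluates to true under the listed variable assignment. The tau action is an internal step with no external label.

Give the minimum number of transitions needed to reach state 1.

Layered search for 1:
  L0 = {0}
  L1 = {3,4}
  L2 = {1,5}
depth(1)=2, e.g. b·b

Answer: 2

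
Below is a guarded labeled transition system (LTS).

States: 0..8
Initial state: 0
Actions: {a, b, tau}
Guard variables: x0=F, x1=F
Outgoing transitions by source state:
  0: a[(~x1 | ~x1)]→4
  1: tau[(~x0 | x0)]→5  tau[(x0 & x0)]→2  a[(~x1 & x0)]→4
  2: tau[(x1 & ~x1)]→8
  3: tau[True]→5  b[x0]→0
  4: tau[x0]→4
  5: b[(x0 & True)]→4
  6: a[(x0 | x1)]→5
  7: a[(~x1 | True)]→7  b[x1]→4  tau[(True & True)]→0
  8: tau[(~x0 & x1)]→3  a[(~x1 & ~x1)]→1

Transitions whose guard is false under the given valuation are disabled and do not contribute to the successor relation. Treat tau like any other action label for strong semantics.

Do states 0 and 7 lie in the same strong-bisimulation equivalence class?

Bisimulation quotient by refinement:
  round 0: {{0,1,2,3,4,5,6,7,8}}
  round 1: {{0,8},{1,3},{2,4,5,6},{7}}
  round 2: {{0},{1,3},{2,4,5,6},{7},{8}}
5 equivalence class(es) (converged in 3)
0∈{0}, 7∈{7}

Answer: NOT BISIMILAR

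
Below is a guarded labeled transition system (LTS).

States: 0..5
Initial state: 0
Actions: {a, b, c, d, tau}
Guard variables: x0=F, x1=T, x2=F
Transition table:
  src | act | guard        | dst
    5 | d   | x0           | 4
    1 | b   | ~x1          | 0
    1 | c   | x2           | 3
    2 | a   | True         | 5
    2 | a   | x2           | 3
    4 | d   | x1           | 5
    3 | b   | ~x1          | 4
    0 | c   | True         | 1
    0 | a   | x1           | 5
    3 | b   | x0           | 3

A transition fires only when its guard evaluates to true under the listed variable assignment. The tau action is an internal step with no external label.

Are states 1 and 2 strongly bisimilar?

Bisimulation quotient by refinement:
  π0 = {{0,1,2,3,4,5}}
  π1 = {{0},{1,3,5},{2},{4}}
stable after 2 split(s): 4 block(s)
class of 1: {1,3,5}; class of 2: {2}

Answer: NOT BISIMILAR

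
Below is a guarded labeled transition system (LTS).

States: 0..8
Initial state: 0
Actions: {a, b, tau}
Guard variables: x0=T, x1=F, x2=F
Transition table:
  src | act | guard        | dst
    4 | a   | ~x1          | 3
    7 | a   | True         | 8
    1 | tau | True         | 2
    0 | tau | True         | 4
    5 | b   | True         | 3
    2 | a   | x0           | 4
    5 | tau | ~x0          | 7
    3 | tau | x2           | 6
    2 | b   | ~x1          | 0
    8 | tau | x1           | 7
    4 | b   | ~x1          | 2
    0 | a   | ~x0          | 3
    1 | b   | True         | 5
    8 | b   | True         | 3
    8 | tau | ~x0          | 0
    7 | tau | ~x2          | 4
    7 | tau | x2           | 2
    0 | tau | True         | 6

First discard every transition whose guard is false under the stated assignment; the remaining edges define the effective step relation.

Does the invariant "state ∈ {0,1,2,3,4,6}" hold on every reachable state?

Inv-set: {0,1,2,3,4,6}
Reachable = {0,2,3,4,6}
  0: ✓
  2: ✓
  3: ✓
  4: ✓
  6: ✓

Answer: INVARIANT HOLDS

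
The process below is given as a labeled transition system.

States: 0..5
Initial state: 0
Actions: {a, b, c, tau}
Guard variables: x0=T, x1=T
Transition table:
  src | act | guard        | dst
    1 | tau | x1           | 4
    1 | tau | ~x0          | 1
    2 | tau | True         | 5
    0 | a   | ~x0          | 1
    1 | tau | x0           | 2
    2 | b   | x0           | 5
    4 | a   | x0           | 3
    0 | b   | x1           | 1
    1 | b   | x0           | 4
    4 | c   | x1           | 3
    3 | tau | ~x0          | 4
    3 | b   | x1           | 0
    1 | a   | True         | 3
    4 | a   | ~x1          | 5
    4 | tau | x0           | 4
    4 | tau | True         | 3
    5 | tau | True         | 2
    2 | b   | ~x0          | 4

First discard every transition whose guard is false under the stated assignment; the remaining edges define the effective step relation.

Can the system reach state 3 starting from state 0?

Answer: REACHABLE

Trace:
After dropping false guards: 13 live edges.
depth 0: {0}
depth 1: {1}  total {0,1}
depth 2: {2,3,4}  total {0,1,2,3,4}
depth 3: {5}  total {0,1,2,3,4,5}
Reach set: {0,1,2,3,4,5}
trace reaching 3: b·a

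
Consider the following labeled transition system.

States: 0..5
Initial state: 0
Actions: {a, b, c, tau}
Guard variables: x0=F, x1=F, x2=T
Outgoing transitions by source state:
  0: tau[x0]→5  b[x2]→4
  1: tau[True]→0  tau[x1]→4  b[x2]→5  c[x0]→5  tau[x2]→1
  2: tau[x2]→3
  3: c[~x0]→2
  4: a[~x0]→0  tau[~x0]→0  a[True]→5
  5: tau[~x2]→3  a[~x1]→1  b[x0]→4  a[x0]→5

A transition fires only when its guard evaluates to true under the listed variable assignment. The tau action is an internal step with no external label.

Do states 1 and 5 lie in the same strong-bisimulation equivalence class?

Refine partition for ~:
  π0 = {{0,1,2,3,4,5}}
  π1 = {{0},{1},{2},{3},{4},{5}}
6 equivalence class(es) (converged in 2)
1∈{1}, 5∈{5}

Answer: NOT BISIMILAR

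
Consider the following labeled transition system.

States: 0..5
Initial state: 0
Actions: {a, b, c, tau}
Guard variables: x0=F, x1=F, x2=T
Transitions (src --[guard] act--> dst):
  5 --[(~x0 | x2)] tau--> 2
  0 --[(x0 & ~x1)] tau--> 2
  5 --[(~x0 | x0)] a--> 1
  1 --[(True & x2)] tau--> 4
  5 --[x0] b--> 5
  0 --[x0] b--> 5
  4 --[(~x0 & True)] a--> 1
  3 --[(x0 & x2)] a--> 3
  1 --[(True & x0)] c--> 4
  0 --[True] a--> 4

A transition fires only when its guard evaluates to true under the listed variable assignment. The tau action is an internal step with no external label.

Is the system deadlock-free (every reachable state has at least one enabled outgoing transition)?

Reach set: {0,1,4}
  0: a→4  [deg 1]
  1: tau→4  [deg 1]
  4: a→1  [deg 1]

Answer: DEADLOCK-FREE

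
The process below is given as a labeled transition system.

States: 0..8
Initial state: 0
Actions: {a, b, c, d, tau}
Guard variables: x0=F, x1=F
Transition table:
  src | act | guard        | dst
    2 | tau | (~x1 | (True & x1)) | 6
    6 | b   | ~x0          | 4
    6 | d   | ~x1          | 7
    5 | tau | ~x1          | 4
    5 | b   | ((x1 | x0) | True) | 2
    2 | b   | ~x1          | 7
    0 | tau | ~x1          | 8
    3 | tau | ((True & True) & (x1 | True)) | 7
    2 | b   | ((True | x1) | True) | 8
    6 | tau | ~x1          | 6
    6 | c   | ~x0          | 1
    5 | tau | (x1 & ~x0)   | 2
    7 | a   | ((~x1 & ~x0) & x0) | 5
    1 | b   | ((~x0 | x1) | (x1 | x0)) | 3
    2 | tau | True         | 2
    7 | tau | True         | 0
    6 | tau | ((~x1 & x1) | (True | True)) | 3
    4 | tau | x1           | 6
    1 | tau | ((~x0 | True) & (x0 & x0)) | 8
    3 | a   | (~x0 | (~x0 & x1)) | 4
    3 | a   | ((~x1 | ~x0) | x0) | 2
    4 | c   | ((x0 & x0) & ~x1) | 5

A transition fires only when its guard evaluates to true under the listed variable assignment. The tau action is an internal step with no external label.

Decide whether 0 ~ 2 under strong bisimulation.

Bisimulation quotient by refinement:
  π0 = {{0,1,2,3,4,5,6,7,8}}
  π1 = {{0,7},{1},{2,5},{3},{4,8},{6}}
  π2 = {{0},{1},{2},{3},{4,8},{5},{6},{7}}
Fixed point at round 3; 8 class(es).
[0]={0}  [2]={2}

Answer: NOT BISIMILAR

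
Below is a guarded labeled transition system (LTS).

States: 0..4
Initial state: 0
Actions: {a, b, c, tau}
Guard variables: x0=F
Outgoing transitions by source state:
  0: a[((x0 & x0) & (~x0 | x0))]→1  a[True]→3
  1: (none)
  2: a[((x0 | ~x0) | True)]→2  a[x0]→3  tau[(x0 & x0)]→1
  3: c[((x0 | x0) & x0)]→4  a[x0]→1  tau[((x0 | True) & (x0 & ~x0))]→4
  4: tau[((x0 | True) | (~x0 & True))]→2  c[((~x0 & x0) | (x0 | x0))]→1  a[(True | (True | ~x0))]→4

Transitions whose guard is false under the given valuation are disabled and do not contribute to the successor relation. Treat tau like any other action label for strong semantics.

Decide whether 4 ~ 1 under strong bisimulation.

Bisimulation quotient by refinement:
  P[0] = {{0,1,2,3,4}}
  P[1] = {{0,2},{1,3},{4}}
  P[2] = {{0},{1,3},{2},{4}}
Fixed point at round 3; 4 class(es).
class of 4: {4}; class of 1: {1,3}

Answer: NOT BISIMILAR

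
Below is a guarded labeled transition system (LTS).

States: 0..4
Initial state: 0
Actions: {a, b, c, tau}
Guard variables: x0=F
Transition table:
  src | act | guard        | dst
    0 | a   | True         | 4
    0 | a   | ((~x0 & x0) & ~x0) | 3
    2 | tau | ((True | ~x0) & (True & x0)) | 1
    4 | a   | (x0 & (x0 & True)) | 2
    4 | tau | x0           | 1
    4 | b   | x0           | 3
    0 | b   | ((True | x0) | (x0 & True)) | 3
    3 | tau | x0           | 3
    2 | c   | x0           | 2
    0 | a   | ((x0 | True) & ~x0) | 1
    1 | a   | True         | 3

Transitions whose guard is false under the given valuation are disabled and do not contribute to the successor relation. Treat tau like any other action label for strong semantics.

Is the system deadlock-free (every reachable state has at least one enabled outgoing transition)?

Reachable = {0,1,3,4}
  0: a→1  a→4  b→3  [3 exit(s)]
  1: a→3  [1 exit(s)]
  3: ∅  [STUCK]
  4: ∅  [STUCK]
trace reaching 3: b

Answer: DEADLOCK at state 3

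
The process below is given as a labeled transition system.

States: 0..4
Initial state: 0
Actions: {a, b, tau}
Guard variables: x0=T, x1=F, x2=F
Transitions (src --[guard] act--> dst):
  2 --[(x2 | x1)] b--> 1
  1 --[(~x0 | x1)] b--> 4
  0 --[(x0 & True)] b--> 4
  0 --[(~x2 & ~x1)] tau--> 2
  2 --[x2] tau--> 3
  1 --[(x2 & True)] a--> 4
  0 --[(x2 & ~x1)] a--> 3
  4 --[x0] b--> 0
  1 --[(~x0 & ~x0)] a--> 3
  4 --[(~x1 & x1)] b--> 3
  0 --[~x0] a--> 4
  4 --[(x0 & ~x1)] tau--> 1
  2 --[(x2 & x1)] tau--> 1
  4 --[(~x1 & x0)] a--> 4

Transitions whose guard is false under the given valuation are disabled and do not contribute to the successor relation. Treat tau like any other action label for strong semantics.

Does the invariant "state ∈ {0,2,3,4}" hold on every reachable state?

Inv-set: {0,2,3,4}
R = {0,1,2,4}
  0: ✓
  1: VIOLATES
  2: ✓
  4: ✓
reach 1 via b·tau — violates

Answer: INVARIANT VIOLATED at state 1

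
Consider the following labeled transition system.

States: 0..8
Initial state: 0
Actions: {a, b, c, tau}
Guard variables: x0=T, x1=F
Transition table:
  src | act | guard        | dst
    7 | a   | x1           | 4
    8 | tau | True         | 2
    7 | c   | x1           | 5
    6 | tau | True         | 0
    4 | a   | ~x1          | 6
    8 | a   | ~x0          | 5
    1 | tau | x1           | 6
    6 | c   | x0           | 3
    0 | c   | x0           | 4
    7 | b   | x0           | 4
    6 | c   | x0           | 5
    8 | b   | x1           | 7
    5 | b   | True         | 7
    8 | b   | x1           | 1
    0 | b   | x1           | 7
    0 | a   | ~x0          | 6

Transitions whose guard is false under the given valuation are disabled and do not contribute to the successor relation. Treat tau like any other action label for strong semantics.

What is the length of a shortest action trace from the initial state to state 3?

Breadth-first toward 3:
  depth 0: {0}
  depth 1: {4}
  depth 2: {6}
  depth 3: {3,5}
3 enters at depth 3; path c·a·c

Answer: 3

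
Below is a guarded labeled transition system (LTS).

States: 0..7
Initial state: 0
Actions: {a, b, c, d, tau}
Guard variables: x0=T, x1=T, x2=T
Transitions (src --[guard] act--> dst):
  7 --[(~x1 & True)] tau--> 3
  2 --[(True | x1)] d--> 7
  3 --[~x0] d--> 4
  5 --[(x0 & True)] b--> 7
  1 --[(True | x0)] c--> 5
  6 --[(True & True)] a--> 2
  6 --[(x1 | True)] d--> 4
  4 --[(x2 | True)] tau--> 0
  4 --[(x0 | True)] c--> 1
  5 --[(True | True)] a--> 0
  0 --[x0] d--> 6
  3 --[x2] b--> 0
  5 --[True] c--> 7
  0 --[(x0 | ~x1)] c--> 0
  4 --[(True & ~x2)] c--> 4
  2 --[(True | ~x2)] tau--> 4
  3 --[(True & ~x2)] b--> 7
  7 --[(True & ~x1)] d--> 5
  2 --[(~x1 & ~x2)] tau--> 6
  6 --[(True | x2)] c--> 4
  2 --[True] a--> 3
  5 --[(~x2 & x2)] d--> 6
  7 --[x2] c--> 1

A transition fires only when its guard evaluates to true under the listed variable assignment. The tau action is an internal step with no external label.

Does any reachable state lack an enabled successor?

Reach set: {0,1,2,3,4,5,6,7}
  0: c→0  d→6  [2 out]
  1: c→5  [1 out]
  2: a→3  d→7  tau→4  [3 out]
  3: b→0  [1 out]
  4: c→1  tau→0  [2 out]
  5: a→0  b→7  c→7  [3 out]
  6: a→2  c→4  d→4  [3 out]
  7: c→1  [1 out]

Answer: DEADLOCK-FREE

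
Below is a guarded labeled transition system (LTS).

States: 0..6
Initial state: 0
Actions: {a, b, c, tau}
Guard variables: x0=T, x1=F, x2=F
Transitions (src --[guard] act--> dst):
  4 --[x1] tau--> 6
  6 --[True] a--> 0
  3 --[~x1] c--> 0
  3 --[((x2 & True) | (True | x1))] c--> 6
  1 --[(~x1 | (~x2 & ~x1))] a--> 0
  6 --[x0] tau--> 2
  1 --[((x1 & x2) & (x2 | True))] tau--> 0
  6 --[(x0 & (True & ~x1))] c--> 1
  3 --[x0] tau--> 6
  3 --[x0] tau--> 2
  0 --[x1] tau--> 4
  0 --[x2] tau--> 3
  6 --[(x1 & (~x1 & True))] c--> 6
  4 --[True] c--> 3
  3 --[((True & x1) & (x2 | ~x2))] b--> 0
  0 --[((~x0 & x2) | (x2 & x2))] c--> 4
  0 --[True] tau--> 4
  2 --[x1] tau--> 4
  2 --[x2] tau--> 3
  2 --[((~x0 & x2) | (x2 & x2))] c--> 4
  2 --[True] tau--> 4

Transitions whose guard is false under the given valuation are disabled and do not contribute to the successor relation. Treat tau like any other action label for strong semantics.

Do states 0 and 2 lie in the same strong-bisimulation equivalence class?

Compute ~ classes (split until stable):
  π0 = {{0,1,2,3,4,5,6}}
  π1 = {{0,2},{1},{3},{4},{5},{6}}
stable after 2 split(s): 6 block(s)
[0]={0,2}  [2]={0,2}

Answer: BISIMILAR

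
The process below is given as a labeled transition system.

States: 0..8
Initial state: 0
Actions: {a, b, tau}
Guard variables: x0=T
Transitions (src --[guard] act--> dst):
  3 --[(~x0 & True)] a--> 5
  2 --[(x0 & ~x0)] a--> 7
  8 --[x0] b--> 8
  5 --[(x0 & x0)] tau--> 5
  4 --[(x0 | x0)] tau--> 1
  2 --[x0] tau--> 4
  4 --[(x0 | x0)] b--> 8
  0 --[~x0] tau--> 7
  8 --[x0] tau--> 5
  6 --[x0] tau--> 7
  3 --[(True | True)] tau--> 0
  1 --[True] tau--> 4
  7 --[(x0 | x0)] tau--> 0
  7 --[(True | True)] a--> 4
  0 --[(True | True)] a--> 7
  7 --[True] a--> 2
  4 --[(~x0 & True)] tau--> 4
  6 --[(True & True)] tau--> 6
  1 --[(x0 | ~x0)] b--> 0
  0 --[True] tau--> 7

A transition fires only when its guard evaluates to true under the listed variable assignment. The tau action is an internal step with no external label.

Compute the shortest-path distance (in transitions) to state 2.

Answer: 2

Trace:
Breadth-first toward 2:
  Layer 0: {0}
  Layer 1: {7}
  Layer 2: {2,4}
first hit 2 at d=2 via a·a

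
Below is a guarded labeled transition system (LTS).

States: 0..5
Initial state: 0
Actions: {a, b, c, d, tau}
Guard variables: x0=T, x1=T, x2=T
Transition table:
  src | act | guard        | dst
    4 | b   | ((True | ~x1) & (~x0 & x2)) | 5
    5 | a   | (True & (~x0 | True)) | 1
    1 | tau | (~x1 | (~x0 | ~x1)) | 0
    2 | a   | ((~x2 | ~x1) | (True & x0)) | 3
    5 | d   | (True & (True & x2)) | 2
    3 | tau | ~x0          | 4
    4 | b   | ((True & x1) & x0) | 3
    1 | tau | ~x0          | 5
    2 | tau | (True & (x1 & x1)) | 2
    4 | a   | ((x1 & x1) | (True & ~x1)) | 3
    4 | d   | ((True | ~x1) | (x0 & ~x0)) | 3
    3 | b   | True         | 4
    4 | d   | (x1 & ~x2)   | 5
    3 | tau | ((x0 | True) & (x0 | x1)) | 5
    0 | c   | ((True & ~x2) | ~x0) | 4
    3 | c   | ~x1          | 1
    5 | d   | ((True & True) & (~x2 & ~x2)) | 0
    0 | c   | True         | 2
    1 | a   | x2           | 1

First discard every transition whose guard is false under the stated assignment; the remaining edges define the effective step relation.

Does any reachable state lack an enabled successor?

Reach set: {0,1,2,3,4,5}
  0: c→2  [1 exit(s)]
  1: a→1  [1 exit(s)]
  2: a→3  tau→2  [2 exit(s)]
  3: b→4  tau→5  [2 exit(s)]
  4: a→3  b→3  d→3  [3 exit(s)]
  5: a→1  d→2  [2 exit(s)]

Answer: DEADLOCK-FREE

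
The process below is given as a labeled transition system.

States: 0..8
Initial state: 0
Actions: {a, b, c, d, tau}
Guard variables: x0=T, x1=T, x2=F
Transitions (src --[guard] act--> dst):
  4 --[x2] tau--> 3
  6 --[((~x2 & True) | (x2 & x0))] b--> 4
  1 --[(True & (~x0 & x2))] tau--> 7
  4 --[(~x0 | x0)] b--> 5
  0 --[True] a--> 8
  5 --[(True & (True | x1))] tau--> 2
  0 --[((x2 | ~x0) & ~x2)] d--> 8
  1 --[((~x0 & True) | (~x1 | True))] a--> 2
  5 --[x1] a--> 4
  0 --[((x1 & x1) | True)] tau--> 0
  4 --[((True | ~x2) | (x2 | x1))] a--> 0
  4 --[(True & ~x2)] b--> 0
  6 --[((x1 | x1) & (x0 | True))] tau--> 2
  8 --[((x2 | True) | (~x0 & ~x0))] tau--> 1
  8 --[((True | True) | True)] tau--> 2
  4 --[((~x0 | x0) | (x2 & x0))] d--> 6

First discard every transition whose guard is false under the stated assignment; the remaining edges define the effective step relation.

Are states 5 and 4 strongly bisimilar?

Refine partition for ~:
  P[0] = {{0,1,2,3,4,5,6,7,8}}
  P[1] = {{0,5},{1},{2,3,7},{4},{6},{8}}
  P[2] = {{0},{1},{2,3,7},{4},{5},{6},{8}}
Fixed point at round 3; 7 class(es).
5∈{5}, 4∈{4}

Answer: NOT BISIMILAR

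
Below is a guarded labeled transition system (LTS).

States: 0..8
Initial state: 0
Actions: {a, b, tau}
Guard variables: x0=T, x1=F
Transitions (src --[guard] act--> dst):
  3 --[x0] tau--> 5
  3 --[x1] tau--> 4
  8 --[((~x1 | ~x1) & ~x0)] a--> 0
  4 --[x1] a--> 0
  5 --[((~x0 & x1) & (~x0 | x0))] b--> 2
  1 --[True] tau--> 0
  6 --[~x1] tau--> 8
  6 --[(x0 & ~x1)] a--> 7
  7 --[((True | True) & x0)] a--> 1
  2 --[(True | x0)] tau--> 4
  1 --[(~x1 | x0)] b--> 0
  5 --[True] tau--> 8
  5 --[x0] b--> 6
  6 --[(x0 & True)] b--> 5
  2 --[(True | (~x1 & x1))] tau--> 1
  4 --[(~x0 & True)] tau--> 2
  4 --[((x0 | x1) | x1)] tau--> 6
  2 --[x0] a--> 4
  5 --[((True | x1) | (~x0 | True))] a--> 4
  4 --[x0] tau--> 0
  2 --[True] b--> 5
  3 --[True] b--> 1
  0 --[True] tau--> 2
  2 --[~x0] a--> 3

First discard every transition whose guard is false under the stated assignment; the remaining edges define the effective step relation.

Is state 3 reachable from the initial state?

Guard filter leaves 18 enabled edge(s).
depth 0: {0}
depth 1: {2}  now seen {0,2}
depth 2: {1,4,5}  now seen {0,1,2,4,5}
depth 3: {6,8}  now seen {0,1,2,4,5,6,8}
depth 4: {7}  now seen {0,1,2,4,5,6,7,8}
Reach set: {0,1,2,4,5,6,7,8}

Answer: UNREACHABLE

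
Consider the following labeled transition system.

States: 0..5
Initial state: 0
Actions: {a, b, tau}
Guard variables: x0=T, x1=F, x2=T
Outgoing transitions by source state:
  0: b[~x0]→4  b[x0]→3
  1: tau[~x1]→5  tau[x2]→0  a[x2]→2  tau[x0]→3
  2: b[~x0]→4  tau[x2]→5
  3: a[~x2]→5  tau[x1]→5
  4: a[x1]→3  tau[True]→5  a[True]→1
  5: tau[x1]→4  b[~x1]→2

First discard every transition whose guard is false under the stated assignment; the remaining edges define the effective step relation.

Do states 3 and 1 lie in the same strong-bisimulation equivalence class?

Answer: NOT BISIMILAR

Working:
Refine partition for ~:
  P[0] = {{0,1,2,3,4,5}}
  P[1] = {{0,5},{1,4},{2},{3}}
  P[2] = {{0},{1},{2},{3},{4},{5}}
Fixed point at round 3; 6 class(es).
[3]={3}  [1]={1}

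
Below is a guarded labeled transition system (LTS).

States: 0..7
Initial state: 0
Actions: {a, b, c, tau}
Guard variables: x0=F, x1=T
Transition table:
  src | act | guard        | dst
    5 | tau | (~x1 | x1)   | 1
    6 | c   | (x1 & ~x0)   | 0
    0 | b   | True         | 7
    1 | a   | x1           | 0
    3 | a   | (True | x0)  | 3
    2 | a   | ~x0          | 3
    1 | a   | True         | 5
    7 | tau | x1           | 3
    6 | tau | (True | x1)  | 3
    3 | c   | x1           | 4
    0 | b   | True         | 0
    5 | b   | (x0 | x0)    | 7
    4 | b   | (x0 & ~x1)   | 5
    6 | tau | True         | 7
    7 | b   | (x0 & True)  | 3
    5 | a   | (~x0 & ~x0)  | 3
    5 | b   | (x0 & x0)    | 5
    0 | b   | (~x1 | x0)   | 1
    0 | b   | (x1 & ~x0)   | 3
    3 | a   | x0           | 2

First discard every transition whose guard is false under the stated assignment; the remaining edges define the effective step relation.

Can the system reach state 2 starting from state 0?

14 transition(s) survive guard evaluation.
Layer 0: {0}
Layer 1: {3,7}  now seen {0,3,7}
Layer 2: {4}  now seen {0,3,4,7}
Reach set: {0,3,4,7}

Answer: UNREACHABLE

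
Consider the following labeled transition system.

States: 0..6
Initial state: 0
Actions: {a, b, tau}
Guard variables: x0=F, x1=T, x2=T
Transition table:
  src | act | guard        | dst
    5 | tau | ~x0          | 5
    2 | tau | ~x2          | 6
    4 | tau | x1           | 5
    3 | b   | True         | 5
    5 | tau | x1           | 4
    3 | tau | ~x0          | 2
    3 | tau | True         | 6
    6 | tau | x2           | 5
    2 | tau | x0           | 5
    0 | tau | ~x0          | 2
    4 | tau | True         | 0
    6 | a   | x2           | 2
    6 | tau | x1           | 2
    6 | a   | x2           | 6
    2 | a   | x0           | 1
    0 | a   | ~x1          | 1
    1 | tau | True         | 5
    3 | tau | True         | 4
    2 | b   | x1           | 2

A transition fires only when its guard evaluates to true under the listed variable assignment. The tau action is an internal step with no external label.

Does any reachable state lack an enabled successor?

Answer: DEADLOCK-FREE

Working:
Reachable = {0,2}
  0: tau→2  [1 out]
  2: b→2  [1 out]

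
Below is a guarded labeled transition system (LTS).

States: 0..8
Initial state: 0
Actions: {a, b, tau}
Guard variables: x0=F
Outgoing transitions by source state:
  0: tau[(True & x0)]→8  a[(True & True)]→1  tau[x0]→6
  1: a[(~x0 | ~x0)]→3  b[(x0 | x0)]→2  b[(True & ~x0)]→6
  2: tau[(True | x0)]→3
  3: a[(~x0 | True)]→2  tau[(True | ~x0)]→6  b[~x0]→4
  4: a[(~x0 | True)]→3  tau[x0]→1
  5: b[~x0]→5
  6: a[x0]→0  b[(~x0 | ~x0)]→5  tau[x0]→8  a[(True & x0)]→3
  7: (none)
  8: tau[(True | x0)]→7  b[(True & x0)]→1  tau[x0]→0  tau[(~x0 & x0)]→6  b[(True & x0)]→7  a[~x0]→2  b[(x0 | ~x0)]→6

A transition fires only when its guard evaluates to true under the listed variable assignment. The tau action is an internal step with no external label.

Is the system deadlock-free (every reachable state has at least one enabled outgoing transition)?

Answer: DEADLOCK-FREE

Working:
R = {0,1,2,3,4,5,6}
  0: a→1  [deg 1]
  1: a→3  b→6  [deg 2]
  2: tau→3  [deg 1]
  3: a→2  b→4  tau→6  [deg 3]
  4: a→3  [deg 1]
  5: b→5  [deg 1]
  6: b→5  [deg 1]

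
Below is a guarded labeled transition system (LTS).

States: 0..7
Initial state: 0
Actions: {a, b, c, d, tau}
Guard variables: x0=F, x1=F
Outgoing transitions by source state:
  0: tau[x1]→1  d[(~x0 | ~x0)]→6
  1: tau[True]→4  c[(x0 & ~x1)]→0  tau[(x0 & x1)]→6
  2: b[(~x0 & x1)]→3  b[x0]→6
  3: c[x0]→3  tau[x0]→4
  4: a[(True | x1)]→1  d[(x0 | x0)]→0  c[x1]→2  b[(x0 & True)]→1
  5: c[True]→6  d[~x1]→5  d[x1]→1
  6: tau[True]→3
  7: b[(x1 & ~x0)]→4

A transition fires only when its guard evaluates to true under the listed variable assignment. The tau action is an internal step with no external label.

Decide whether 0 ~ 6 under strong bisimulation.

Answer: NOT BISIMILAR

Analysis:
Compute ~ classes (split until stable):
  π0 = {{0,1,2,3,4,5,6,7}}
  π1 = {{0},{1,6},{2,3,7},{4},{5}}
  π2 = {{0},{1},{2,3,7},{4},{5},{6}}
6 equivalence class(es) (converged in 3)
class of 0: {0}; class of 6: {6}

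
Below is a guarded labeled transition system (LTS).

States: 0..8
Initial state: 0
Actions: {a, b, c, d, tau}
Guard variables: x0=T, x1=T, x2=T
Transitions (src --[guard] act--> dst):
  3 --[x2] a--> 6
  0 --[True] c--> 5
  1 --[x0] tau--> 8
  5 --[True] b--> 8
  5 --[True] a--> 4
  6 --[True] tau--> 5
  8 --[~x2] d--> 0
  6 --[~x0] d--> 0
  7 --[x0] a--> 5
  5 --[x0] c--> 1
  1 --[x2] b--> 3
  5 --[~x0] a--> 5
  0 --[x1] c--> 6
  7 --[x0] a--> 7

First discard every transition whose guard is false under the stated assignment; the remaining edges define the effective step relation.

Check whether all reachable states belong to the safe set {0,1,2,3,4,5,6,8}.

Safe = {0,1,2,3,4,5,6,8}
R = {0,1,3,4,5,6,8}
  0: ✓
  1: ✓
  3: ✓
  4: ✓
  5: ✓
  6: ✓
  8: ✓

Answer: INVARIANT HOLDS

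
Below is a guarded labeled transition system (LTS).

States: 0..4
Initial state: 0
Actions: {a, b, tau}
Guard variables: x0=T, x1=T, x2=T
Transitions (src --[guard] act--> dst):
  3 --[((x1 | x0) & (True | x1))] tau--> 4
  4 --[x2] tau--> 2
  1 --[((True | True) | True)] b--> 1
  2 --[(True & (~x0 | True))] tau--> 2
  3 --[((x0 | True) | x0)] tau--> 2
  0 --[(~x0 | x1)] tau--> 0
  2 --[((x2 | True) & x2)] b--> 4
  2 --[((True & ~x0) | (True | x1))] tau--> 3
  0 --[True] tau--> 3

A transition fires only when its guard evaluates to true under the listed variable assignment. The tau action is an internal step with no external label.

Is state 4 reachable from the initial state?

Guard filter leaves 9 enabled edge(s).
Layer 0: {0}
Layer 1: {3}  total {0,3}
Layer 2: {2,4}  total {0,2,3,4}
Reach set: {0,2,3,4}
Path to 4: tau·tau

Answer: REACHABLE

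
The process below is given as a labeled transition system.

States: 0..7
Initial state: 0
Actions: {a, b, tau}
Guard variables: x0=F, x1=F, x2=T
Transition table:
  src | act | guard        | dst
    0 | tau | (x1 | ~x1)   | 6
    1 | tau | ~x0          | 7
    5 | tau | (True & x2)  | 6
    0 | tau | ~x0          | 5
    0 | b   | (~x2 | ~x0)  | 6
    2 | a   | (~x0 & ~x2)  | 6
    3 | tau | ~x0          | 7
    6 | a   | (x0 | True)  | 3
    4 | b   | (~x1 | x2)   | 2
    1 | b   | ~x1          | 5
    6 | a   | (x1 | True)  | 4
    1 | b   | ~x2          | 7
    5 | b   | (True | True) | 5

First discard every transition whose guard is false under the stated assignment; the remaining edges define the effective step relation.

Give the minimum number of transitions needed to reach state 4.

Breadth-first toward 4:
  depth 0: {0}
  depth 1: {5,6}
  depth 2: {3,4}
4 enters at depth 2; path b·a

Answer: 2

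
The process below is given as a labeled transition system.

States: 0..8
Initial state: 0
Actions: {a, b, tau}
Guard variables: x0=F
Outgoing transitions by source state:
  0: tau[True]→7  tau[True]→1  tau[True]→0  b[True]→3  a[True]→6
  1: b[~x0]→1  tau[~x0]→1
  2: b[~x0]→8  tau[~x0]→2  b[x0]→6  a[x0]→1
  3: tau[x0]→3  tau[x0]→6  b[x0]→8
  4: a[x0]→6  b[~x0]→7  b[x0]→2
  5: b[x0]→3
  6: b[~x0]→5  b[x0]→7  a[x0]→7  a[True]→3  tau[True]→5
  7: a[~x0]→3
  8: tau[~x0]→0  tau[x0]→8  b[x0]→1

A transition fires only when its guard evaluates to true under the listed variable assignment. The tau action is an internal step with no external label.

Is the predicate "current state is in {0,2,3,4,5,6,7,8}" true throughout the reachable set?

Answer: INVARIANT VIOLATED at state 1

Trace:
Allowed set {0,2,3,4,5,6,7,8}
Reach set: {0,1,3,5,6,7}
  0: ✓
  1: outside
  3: ✓
  5: ✓
  6: ✓
  7: ✓
counterexample path to 1: tau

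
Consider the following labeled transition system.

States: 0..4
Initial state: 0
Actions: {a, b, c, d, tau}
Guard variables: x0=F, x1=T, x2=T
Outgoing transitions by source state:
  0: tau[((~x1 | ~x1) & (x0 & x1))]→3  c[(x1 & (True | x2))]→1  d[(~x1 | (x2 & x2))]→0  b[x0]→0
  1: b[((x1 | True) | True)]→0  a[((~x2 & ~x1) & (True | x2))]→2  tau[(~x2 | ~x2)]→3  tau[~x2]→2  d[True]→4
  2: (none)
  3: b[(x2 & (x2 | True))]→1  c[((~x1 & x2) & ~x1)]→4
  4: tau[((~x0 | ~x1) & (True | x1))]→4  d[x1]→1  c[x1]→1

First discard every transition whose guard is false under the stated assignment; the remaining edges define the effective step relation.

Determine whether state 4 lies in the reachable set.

8 transition(s) survive guard evaluation.
L0 = {0}
L1 = {1}  now seen {0,1}
L2 = {4}  now seen {0,1,4}
Reach set: {0,1,4}
trace reaching 4: c·d

Answer: REACHABLE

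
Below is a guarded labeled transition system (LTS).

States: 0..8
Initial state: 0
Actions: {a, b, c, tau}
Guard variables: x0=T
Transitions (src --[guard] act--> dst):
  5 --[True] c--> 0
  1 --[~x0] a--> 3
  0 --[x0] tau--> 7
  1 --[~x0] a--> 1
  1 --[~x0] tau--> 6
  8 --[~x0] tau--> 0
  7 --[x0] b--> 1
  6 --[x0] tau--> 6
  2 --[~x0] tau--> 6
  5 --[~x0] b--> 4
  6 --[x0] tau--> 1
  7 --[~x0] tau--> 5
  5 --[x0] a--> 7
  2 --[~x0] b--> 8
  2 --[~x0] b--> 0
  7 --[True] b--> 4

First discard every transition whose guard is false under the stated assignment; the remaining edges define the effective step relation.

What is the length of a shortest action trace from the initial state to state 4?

Answer: 2

Analysis:
Breadth-first toward 4:
  L0 = {0}
  L1 = {7}
  L2 = {1,4}
depth(4)=2, e.g. tau·b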